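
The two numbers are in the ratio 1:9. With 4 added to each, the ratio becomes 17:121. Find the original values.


Let A = 1k, B = 9k.
(1k + 4) / (9k + 4) = 17/121
Cross-multiply: 121(1k + 4) = 17(9k + 4)
121k + 484 = 153k + 68
121k - 153k = 68 - 484
-32k = -416
k = -416/-32 = 13
A = 1×13 = 13, B = 9×13 = 117
= A = 13, B = 117

A = 13, B = 117


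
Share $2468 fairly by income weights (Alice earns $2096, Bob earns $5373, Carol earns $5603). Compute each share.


Total income = 2096 + 5373 + 5603 = $13072
Alice: $2468 × 2096/13072 = $395.73
Bob: $2468 × 5373/13072 = $1014.43
Carol: $2468 × 5603/13072 = $1057.85
= Alice: $395.73, Bob: $1014.43, Carol: $1057.85

Alice: $395.73, Bob: $1014.43, Carol: $1057.85


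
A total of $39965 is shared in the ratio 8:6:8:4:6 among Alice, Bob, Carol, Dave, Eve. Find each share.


Total parts = 8 + 6 + 8 + 4 + 6 = 32
Alice: 39965 × 8/32 = 9991.25
Bob: 39965 × 6/32 = 7493.44
Carol: 39965 × 8/32 = 9991.25
Dave: 39965 × 4/32 = 4995.63
Eve: 39965 × 6/32 = 7493.44
= Alice: $9991.25, Bob: $7493.44, Carol: $9991.25, Dave: $4995.63, Eve: $7493.44

Alice: $9991.25, Bob: $7493.44, Carol: $9991.25, Dave: $4995.63, Eve: $7493.44


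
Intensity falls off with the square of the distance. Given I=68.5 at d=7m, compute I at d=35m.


I₁d₁² = I₂d₂²
I₂ = I₁ × (d₁/d₂)²
= 68.5 × (7/35)²
= 68.5 × 49/1225
= 3356.5/1225
= 2.7400

2.7400


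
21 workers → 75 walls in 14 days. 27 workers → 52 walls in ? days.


Days ∝ work / workers, so d₂ = d₁ × (m₁/m₂) × (w₂/w₁)
Workers factor (inverse): 21/27 ≈ 0.7778
Work factor (direct): 52/75 ≈ 0.6933
d₂ = 14 × 21/27 × 52/75 = (14 × 21 × 52) / (27 × 75) = 15288/2025
≈ 7.55 days

7.55 days


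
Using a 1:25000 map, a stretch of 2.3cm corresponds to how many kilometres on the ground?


Real distance = map distance × scale
= 2.3cm × 25000
= 57500 cm = 575.0 m
= 0.575 km

0.575 km


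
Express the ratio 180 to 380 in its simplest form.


GCD(180, 380) = 20
180/20 : 380/20
= 9:19

9:19


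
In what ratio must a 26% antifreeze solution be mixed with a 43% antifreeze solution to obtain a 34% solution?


Let x parts of 26% mix with y parts of 43%.
26x + 43y = 34(x + y)
26x + 43y = 34x + 34y
x(26 - 34) = y(34 - 43)
x/y = (43 - 34)/(34 - 26) = 9/8
Simplify: 9:8
= 9:8

9:8


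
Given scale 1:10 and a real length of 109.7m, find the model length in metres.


Model size = real / scale
= 109.7 / 10
= 10.9700 m

10.9700 m


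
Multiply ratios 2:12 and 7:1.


Compound ratio = (2×7) : (12×1)
= 14:12
GCD = 2
= 7:6

7:6


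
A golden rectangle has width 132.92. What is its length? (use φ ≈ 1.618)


φ = (1 + √5) / 2 ≈ 1.618
Length = width × φ = 132.92 × 1.618 = 215.06456
≈ 215.06

215.06


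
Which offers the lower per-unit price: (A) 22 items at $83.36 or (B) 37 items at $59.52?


Deal A: $83.36/22 = $3.7891/unit
Deal B: $59.52/37 = $1.6086/unit
B is cheaper per unit
= Deal B

Deal B


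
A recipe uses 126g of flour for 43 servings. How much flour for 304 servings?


Direct proportion: y/x = constant
k = 126/43 ≈ 2.9302
y₂ = k × 304 = 126 × 304 / 43 = 38304/43
≈ 890.79

890.79


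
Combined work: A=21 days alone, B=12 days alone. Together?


Rate of A = 1/21 per day
Rate of B = 1/12 per day
Combined rate = 1/21 + 1/12 = 33/252 ≈ 0.1310 per day
Days = 1 / combined rate = 252/33
≈ 7.64 days

7.64 days


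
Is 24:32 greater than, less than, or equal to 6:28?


24/32 = 0.7500
6/28 = 0.2143
0.7500 > 0.2143, so 24:32 is greater
= greater than

greater than


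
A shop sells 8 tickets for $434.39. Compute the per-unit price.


Unit rate = total / quantity
= 434.39 / 8
= $54.30 per unit

$54.30 per unit


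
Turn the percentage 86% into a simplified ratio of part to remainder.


86% means 86 parts out of 100; remainder = 14
Part : remainder = 86:14
GCD = 2
= 43:7

43:7


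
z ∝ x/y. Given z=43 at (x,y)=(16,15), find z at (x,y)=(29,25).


z = k·x/y
Solve for k using the known point: k = z·y/x = 43×15/16 = 645/16 = 40.3125
Now evaluate at x=29, y=25:
z = k × 29 / 25 = (645 × 29) / (16 × 25) = 18705/400
= 46.7625

46.7625


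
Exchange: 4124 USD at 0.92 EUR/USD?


Amount × rate = 4124 × 0.92
= 3794.08 EUR

3794.08 EUR


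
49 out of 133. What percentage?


Percentage = (part / whole) × 100
= (49 / 133) × 100
≈ 36.84%

36.84%


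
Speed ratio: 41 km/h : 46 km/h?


Ratio = 41:46
GCD = 1
Simplified = 41:46
Time ratio (same distance) = 46:41
Speed ratio = 41:46

41:46


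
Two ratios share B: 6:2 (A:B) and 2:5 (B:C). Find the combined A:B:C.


Match B: multiply A:B by 2 → 12:4
Multiply B:C by 2 → 4:10
Combined: 12:4:10
GCD = 2
= 6:2:5

6:2:5


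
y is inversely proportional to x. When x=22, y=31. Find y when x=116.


Inverse proportion: x × y = constant
k = 22 × 31 = 682
y₂ = k / 116 = 682 / 116
= 5.88

5.88


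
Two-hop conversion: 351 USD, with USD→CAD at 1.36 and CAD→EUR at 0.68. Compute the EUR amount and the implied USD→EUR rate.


Step 1: 351 USD × 1.36 = 477.36 CAD
Step 2: 477.36 CAD × 0.68 = 324.60 EUR
Implied rate USD→EUR = 1.36 × 0.68 = 0.9248
= 324.60 EUR; implied rate 0.9248 EUR/USD

324.60 EUR; implied rate 0.9248 EUR/USD


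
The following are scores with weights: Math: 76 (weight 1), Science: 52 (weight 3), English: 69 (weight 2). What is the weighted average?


Numerator = 76×1 + 52×3 + 69×2
= 76 + 156 + 138
= 370
Total weight = 6
Weighted avg = 370/6
= 61.67

61.67


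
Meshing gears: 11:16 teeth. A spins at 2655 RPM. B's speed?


Gear ratio = 11:16 = 11:16
RPM_B = RPM_A × (teeth_A / teeth_B)
= 2655 × (11/16)
= 1825.3 RPM

1825.3 RPM


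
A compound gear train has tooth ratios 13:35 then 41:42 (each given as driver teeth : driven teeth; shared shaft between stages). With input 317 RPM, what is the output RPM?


Stage 1: RPM_B = RPM_A × t_A/t_B = 317 × 13/35 = 4121/35 ≈ 117.74
B and C share a shaft → RPM_C = RPM_B
Stage 2: RPM_D = RPM_C × t_C/t_D = RPM_A × (t_A×t_C)/(t_B×t_D)
Overall ratio = (13×41)/(35×42) = 533/1470
RPM_D = 317 × 533/1470 = 168961/1470
≈ 114.94 RPM

114.94 RPM


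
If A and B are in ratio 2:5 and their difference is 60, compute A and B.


Let A = 2k, B = 5k.
5k - 2k = 60
3k = 60 → k = 60/3 = 20
A = 2×20 = 40, B = 5×20 = 100
= A = 40, B = 100

A = 40, B = 100


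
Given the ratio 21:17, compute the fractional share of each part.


Total parts = 21 + 17 = 38
First part: 21/38 = 21/38
Second part: 17/38 = 17/38
= 21/38 and 17/38

21/38 and 17/38


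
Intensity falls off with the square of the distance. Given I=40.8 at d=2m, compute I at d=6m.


I₁d₁² = I₂d₂²
I₂ = I₁ × (d₁/d₂)²
= 40.8 × (2/6)²
= 40.8 × 4/36
= 163.2/36
≈ 4.5333

4.5333


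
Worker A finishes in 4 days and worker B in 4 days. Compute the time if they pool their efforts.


Rate of A = 1/4 per day
Rate of B = 1/4 per day
Combined rate = 1/4 + 1/4 = 8/16 = 0.5000 per day
Days = 1 / combined rate = 16/8
= 2.00 days

2.00 days


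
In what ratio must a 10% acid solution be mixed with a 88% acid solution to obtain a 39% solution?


Let x parts of 10% mix with y parts of 88%.
10x + 88y = 39(x + y)
10x + 88y = 39x + 39y
x(10 - 39) = y(39 - 88)
x/y = (88 - 39)/(39 - 10) = 49/29
Simplify: 49:29
= 49:29

49:29


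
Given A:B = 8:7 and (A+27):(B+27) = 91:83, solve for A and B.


Let A = 8k, B = 7k.
(8k + 27) / (7k + 27) = 91/83
Cross-multiply: 83(8k + 27) = 91(7k + 27)
664k + 2241 = 637k + 2457
664k - 637k = 2457 - 2241
27k = 216
k = 216/27 = 8
A = 8×8 = 64, B = 7×8 = 56
= A = 64, B = 56

A = 64, B = 56


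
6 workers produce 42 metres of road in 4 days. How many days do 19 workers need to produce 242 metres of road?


Days ∝ work / workers, so d₂ = d₁ × (m₁/m₂) × (w₂/w₁)
Workers factor (inverse): 6/19 ≈ 0.3158
Work factor (direct): 242/42 ≈ 5.7619
d₂ = 4 × 6/19 × 242/42 = (4 × 6 × 242) / (19 × 42) = 5808/798
≈ 7.28 days

7.28 days


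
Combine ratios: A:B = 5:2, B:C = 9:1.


Match B: multiply A:B by 9 → 45:18
Multiply B:C by 2 → 18:2
Combined: 45:18:2
GCD = 1
= 45:18:2

45:18:2


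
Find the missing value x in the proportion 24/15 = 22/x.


Cross multiply: 24 × x = 15 × 22
24x = 330
x = 330 / 24
= 13.75

13.75


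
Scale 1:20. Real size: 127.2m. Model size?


Model size = real / scale
= 127.2 / 20
= 6.3600 m

6.3600 m


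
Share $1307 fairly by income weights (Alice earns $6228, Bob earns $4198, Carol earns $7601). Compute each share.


Total income = 6228 + 4198 + 7601 = $18027
Alice: $1307 × 6228/18027 = $451.54
Bob: $1307 × 4198/18027 = $304.36
Carol: $1307 × 7601/18027 = $551.09
= Alice: $451.54, Bob: $304.36, Carol: $551.09

Alice: $451.54, Bob: $304.36, Carol: $551.09


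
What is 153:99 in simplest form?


GCD(153, 99) = 9
153/9 : 99/9
= 17:11

17:11


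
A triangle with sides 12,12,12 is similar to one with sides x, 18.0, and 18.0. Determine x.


Scale factor = 18.0/12 = 1.5
Missing side = 12 × 1.5
= 18.0

18.0


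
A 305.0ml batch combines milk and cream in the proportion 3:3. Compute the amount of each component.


Total parts = 3 + 3 = 6
milk: 305.0 × 3/6 = 152.5ml
cream: 305.0 × 3/6 = 152.5ml
= 152.5ml and 152.5ml

152.5ml and 152.5ml


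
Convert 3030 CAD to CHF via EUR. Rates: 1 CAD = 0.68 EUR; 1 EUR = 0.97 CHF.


Step 1: 3030 CAD × 0.68 = 2060.40 EUR
Step 2: 2060.40 EUR × 0.97 = 1998.59 CHF
Implied rate CAD→CHF = 0.68 × 0.97 = 0.6596
= 1998.59 CHF

1998.59 CHF


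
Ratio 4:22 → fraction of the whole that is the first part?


Total parts = 4 + 22 = 26
First part: 4/26 = 2/13
= 2/13

2/13


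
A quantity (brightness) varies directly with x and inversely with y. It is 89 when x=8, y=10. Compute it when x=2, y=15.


z = k·x/y
Solve for k using the known point: k = z·y/x = 89×10/8 = 890/8 = 111.2500
Now evaluate at x=2, y=15:
z = k × 2 / 15 = (890 × 2) / (8 × 15) = 1780/120
≈ 14.8333

14.8333


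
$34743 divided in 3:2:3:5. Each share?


Total parts = 3 + 2 + 3 + 5 = 13
Part 1: 34743 × 3/13 = 8017.62
Part 2: 34743 × 2/13 = 5345.08
Part 3: 34743 × 3/13 = 8017.62
Part 4: 34743 × 5/13 = 13362.69
= Part 1: $8017.62, Part 2: $5345.08, Part 3: $8017.62, Part 4: $13362.69

Part 1: $8017.62, Part 2: $5345.08, Part 3: $8017.62, Part 4: $13362.69


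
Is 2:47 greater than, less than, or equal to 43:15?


2/47 = 0.0426
43/15 = 2.8667
0.0426 < 2.8667, so 2:47 is less
= less than

less than


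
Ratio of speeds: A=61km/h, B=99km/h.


Ratio = 61:99
GCD = 1
Simplified = 61:99
Time ratio (same distance) = 99:61
Speed ratio = 61:99

61:99


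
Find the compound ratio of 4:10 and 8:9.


Compound ratio = (4×8) : (10×9)
= 32:90
GCD = 2
= 16:45

16:45


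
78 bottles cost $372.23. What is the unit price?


Unit rate = total / quantity
= 372.23 / 78
= $4.77 per unit

$4.77 per unit


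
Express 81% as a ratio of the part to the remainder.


81% means 81 parts out of 100; remainder = 19
Part : remainder = 81:19
GCD = 1
= 81:19

81:19


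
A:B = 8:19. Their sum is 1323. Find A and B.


Let A = 8k, B = 19k.
8k + 19k = 1323
27k = 1323 → k = 1323/27 = 49
A = 8×49 = 392, B = 19×49 = 931
= A = 392, B = 931

A = 392, B = 931


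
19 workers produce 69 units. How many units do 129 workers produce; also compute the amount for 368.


Direct proportion: y/x = constant
k = 69/19 ≈ 3.6316
y at x=129: k × 129 = 69 × 129 / 19 = 8901/19 ≈ 468.47
y at x=368: k × 368 = 69 × 368 / 19 = 25392/19 ≈ 1336.42
= 468.47 and 1336.42

468.47 and 1336.42


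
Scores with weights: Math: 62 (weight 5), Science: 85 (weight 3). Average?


Numerator = 62×5 + 85×3
= 310 + 255
= 565
Total weight = 8
Weighted avg = 565/8
= 70.63

70.63


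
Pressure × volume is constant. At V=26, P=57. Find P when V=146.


Inverse proportion: x × y = constant
k = 26 × 57 = 1482
y₂ = k / 146 = 1482 / 146
= 10.15

10.15


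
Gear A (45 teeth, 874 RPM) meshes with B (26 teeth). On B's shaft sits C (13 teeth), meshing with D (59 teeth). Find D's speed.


Stage 1: RPM_B = RPM_A × t_A/t_B = 874 × 45/26 = 39330/26 ≈ 1512.69
B and C share a shaft → RPM_C = RPM_B
Stage 2: RPM_D = RPM_C × t_C/t_D = RPM_A × (t_A×t_C)/(t_B×t_D)
Overall ratio = (45×13)/(26×59) = 585/1534
RPM_D = 874 × 585/1534 = 511290/1534
≈ 333.31 RPM

333.31 RPM


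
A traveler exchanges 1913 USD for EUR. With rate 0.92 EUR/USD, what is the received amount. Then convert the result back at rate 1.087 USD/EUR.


Amount × rate = 1913 × 0.92 = 1759.96 EUR
Round-trip: 1759.96 × 1.087 = 1913.08 USD
= 1759.96 EUR, then 1913.08 USD

1759.96 EUR, then 1913.08 USD


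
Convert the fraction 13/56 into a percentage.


Percentage = (part / whole) × 100
= (13 / 56) × 100
≈ 23.21%

23.21%


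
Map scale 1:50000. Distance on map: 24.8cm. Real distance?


Real distance = map distance × scale
= 24.8cm × 50000
= 1240000 cm = 12400.0 m
= 12.400 km

12.400 km


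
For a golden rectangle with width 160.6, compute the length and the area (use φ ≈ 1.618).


φ = (1 + √5) / 2 ≈ 1.618
Length = width × φ = 160.6 × 1.618 = 259.8508
≈ 259.85
Area = width × length = 160.6 × 259.8508 = 41732.03848 ≈ 41732.04
= Length: 259.85, Area: 41732.04

Length: 259.85, Area: 41732.04


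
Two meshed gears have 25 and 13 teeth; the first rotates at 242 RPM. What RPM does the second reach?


Gear ratio = 25:13 = 25:13
RPM_B = RPM_A × (teeth_A / teeth_B)
= 242 × (25/13)
= 465.4 RPM

465.4 RPM


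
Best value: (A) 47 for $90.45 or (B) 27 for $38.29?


Deal A: $90.45/47 = $1.9245/unit
Deal B: $38.29/27 = $1.4181/unit
B is cheaper per unit
= Deal B

Deal B


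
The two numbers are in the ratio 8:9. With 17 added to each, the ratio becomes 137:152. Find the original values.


Let A = 8k, B = 9k.
(8k + 17) / (9k + 17) = 137/152
Cross-multiply: 152(8k + 17) = 137(9k + 17)
1216k + 2584 = 1233k + 2329
1216k - 1233k = 2329 - 2584
-17k = -255
k = -255/-17 = 15
A = 8×15 = 120, B = 9×15 = 135
= A = 120, B = 135

A = 120, B = 135


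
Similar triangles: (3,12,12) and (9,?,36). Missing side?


Scale factor = 9/3 = 3
Missing side = 12 × 3
= 36.0

36.0


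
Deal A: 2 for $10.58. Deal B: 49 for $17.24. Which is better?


Deal A: $10.58/2 = $5.2900/unit
Deal B: $17.24/49 = $0.3518/unit
B is cheaper per unit
= Deal B

Deal B


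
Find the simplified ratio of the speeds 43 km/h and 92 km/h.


Ratio = 43:92
GCD = 1
Simplified = 43:92
Time ratio (same distance) = 92:43
Speed ratio = 43:92

43:92


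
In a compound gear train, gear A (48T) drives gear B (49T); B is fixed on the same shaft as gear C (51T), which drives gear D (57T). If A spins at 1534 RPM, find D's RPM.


Stage 1: RPM_B = RPM_A × t_A/t_B = 1534 × 48/49 = 73632/49 ≈ 1502.69
B and C share a shaft → RPM_C = RPM_B
Stage 2: RPM_D = RPM_C × t_C/t_D = RPM_A × (t_A×t_C)/(t_B×t_D)
Overall ratio = (48×51)/(49×57) = 2448/2793
RPM_D = 1534 × 2448/2793 = 3755232/2793
≈ 1344.52 RPM

1344.52 RPM


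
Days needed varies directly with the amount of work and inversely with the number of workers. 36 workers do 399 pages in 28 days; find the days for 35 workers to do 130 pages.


Days ∝ work / workers, so d₂ = d₁ × (m₁/m₂) × (w₂/w₁)
Workers factor (inverse): 36/35 ≈ 1.0286
Work factor (direct): 130/399 ≈ 0.3258
d₂ = 28 × 36/35 × 130/399 = (28 × 36 × 130) / (35 × 399) = 131040/13965
≈ 9.38 days

9.38 days


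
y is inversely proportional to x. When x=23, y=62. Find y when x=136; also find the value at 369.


Inverse proportion: x × y = constant
k = 23 × 62 = 1426
At x=136: k/136 = 10.49
At x=369: k/369 = 3.86
= 10.49 and 3.86

10.49 and 3.86


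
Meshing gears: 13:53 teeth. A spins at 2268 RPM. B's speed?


Gear ratio = 13:53 = 13:53
RPM_B = RPM_A × (teeth_A / teeth_B)
= 2268 × (13/53)
= 556.3 RPM

556.3 RPM


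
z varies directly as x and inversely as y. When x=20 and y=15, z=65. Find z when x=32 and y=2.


z = k·x/y
Solve for k using the known point: k = z·y/x = 65×15/20 = 975/20 = 48.7500
Now evaluate at x=32, y=2:
z = k × 32 / 2 = (975 × 32) / (20 × 2) = 31200/40
= 780.0000

780.0000


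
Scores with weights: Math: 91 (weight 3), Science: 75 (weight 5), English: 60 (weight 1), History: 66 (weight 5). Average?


Numerator = 91×3 + 75×5 + 60×1 + 66×5
= 273 + 375 + 60 + 330
= 1038
Total weight = 14
Weighted avg = 1038/14
= 74.14

74.14


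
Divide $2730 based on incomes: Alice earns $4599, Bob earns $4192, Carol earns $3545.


Total income = 4599 + 4192 + 3545 = $12336
Alice: $2730 × 4599/12336 = $1017.77
Bob: $2730 × 4192/12336 = $927.70
Carol: $2730 × 3545/12336 = $784.52
= Alice: $1017.77, Bob: $927.70, Carol: $784.52

Alice: $1017.77, Bob: $927.70, Carol: $784.52


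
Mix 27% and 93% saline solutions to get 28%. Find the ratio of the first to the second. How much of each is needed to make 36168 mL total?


Let x parts of 27% mix with y parts of 93%.
27x + 93y = 28(x + y)
27x + 93y = 28x + 28y
x(27 - 28) = y(28 - 93)
x/y = (93 - 28)/(28 - 27) = 65/1
Simplify: 65:1
Total parts = 66; one part = 36168/66 = 548.00 mL
27% solution: 65×548.00 = 35620.00 mL
93% solution: 1×548.00 = 548.00 mL
= ratio 65:1; 35620.00 mL and 548.00 mL

ratio 65:1; 35620.00 mL and 548.00 mL


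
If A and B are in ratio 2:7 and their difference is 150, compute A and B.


Let A = 2k, B = 7k.
7k - 2k = 150
5k = 150 → k = 150/5 = 30
A = 2×30 = 60, B = 7×30 = 210
= A = 60, B = 210

A = 60, B = 210


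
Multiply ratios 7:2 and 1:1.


Compound ratio = (7×1) : (2×1)
= 7:2
GCD = 1
= 7:2

7:2


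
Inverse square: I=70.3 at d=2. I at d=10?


I₁d₁² = I₂d₂²
I₂ = I₁ × (d₁/d₂)²
= 70.3 × (2/10)²
= 70.3 × 4/100
= 281.2/100
= 2.8120

2.8120


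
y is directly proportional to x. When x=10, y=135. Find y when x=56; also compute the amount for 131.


Direct proportion: y/x = constant
k = 135/10 = 13.5000
y at x=56: k × 56 = 135 × 56 / 10 = 7560/10 = 756.00
y at x=131: k × 131 = 135 × 131 / 10 = 17685/10 = 1768.50
= 756.00 and 1768.50

756.00 and 1768.50


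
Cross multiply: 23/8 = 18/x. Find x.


Cross multiply: 23 × x = 8 × 18
23x = 144
x = 144 / 23
= 6.26

6.26


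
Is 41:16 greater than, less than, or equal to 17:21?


41/16 = 2.5625
17/21 = 0.8095
2.5625 > 0.8095, so 41:16 is greater
= greater than

greater than


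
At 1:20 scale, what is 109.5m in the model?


Model size = real / scale
= 109.5 / 20
= 5.4750 m

5.4750 m


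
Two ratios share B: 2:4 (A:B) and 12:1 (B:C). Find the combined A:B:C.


Match B: multiply A:B by 12 → 24:48
Multiply B:C by 4 → 48:4
Combined: 24:48:4
GCD = 4
= 6:12:1

6:12:1


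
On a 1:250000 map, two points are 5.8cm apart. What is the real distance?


Real distance = map distance × scale
= 5.8cm × 250000
= 1450000 cm = 14500.0 m
= 14.500 km

14.500 km


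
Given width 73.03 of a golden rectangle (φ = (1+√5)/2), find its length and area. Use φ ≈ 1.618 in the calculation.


φ = (1 + √5) / 2 ≈ 1.618
Length = width × φ = 73.03 × 1.618 = 118.16254
≈ 118.16
Area = width × length = 73.03 × 118.16254 = 8629.4102962 ≈ 8629.41
= Length: 118.16, Area: 8629.41

Length: 118.16, Area: 8629.41


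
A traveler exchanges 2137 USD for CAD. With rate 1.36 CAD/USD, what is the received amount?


Amount × rate = 2137 × 1.36
= 2906.32 CAD

2906.32 CAD


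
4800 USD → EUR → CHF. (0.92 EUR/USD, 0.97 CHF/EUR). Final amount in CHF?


Step 1: 4800 USD × 0.92 = 4416.00 EUR
Step 2: 4416.00 EUR × 0.97 = 4283.52 CHF
Implied rate USD→CHF = 0.92 × 0.97 = 0.8924
= 4283.52 CHF

4283.52 CHF


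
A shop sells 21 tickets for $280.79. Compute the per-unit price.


Unit rate = total / quantity
= 280.79 / 21
= $13.37 per unit

$13.37 per unit


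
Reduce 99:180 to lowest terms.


GCD(99, 180) = 9
99/9 : 180/9
= 11:20

11:20


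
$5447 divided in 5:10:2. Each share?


Total parts = 5 + 10 + 2 = 17
Part 1: 5447 × 5/17 = 1602.06
Part 2: 5447 × 10/17 = 3204.12
Part 3: 5447 × 2/17 = 640.82
= Part 1: $1602.06, Part 2: $3204.12, Part 3: $640.82

Part 1: $1602.06, Part 2: $3204.12, Part 3: $640.82


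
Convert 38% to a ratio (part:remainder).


38% means 38 parts out of 100; remainder = 62
Part : remainder = 38:62
GCD = 2
= 19:31

19:31


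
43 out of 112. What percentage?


Percentage = (part / whole) × 100
= (43 / 112) × 100
≈ 38.39%

38.39%


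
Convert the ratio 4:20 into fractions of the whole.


Total parts = 4 + 20 = 24
First part: 4/24 = 1/6
Second part: 20/24 = 5/6
= 1/6 and 5/6

1/6 and 5/6


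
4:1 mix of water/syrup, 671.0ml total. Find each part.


Total parts = 4 + 1 = 5
water: 671.0 × 4/5 = 536.8ml
syrup: 671.0 × 1/5 = 134.2ml
= 536.8ml and 134.2ml

536.8ml and 134.2ml


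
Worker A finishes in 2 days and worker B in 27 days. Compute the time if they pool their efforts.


Rate of A = 1/2 per day
Rate of B = 1/27 per day
Combined rate = 1/2 + 1/27 = 29/54 ≈ 0.5370 per day
Days = 1 / combined rate = 54/29
≈ 1.86 days

1.86 days


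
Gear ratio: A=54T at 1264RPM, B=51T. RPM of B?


Gear ratio = 54:51 = 18:17
RPM_B = RPM_A × (teeth_A / teeth_B)
= 1264 × (54/51)
= 1338.4 RPM

1338.4 RPM


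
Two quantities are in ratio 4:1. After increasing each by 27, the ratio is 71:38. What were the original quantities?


Let A = 4k, B = 1k.
(4k + 27) / (1k + 27) = 71/38
Cross-multiply: 38(4k + 27) = 71(1k + 27)
152k + 1026 = 71k + 1917
152k - 71k = 1917 - 1026
81k = 891
k = 891/81 = 11
A = 4×11 = 44, B = 1×11 = 11
= A = 44, B = 11

A = 44, B = 11


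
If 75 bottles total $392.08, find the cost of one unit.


Unit rate = total / quantity
= 392.08 / 75
= $5.23 per unit

$5.23 per unit


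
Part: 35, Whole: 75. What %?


Percentage = (part / whole) × 100
= (35 / 75) × 100
≈ 46.67%

46.67%


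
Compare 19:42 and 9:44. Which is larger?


19/42 = 0.4524
9/44 = 0.2045
0.4524 > 0.2045, so 19:42 is greater
= 19:42

19:42


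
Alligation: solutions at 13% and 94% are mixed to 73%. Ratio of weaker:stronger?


Let x parts of 13% mix with y parts of 94%.
13x + 94y = 73(x + y)
13x + 94y = 73x + 73y
x(13 - 73) = y(73 - 94)
x/y = (94 - 73)/(73 - 13) = 21/60
Simplify: 7:20
= 7:20

7:20


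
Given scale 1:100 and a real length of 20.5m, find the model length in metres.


Model size = real / scale
= 20.5 / 100
= 0.2050 m

0.2050 m


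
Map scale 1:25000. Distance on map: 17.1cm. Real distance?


Real distance = map distance × scale
= 17.1cm × 25000
= 427500 cm = 4275.0 m
= 4.275 km

4.275 km


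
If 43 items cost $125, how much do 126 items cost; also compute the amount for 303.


Direct proportion: y/x = constant
k = 125/43 ≈ 2.9070
y at x=126: k × 126 = 125 × 126 / 43 = 15750/43 ≈ 366.28
y at x=303: k × 303 = 125 × 303 / 43 = 37875/43 ≈ 880.81
= 366.28 and 880.81

366.28 and 880.81


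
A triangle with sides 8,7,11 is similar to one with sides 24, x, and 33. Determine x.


Scale factor = 24/8 = 3
Missing side = 7 × 3
= 21.0

21.0


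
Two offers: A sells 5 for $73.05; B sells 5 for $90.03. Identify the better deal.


Deal A: $73.05/5 = $14.6100/unit
Deal B: $90.03/5 = $18.0060/unit
A is cheaper per unit
= Deal A

Deal A


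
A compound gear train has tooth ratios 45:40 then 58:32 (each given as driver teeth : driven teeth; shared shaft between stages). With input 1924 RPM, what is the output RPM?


Stage 1: RPM_B = RPM_A × t_A/t_B = 1924 × 45/40 = 86580/40 = 2164.50
B and C share a shaft → RPM_C = RPM_B
Stage 2: RPM_D = RPM_C × t_C/t_D = RPM_A × (t_A×t_C)/(t_B×t_D)
Overall ratio = (45×58)/(40×32) = 2610/1280
RPM_D = 1924 × 2610/1280 = 5021640/1280
≈ 3923.16 RPM

3923.16 RPM


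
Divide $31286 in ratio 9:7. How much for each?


Total parts = 9 + 7 = 16
Part 1: 31286 × 9/16 = 17598.38
Part 2: 31286 × 7/16 = 13687.63
= Part 1: $17598.38, Part 2: $13687.63

Part 1: $17598.38, Part 2: $13687.63


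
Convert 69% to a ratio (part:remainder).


69% means 69 parts out of 100; remainder = 31
Part : remainder = 69:31
GCD = 1
= 69:31

69:31


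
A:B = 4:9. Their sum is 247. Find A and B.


Let A = 4k, B = 9k.
4k + 9k = 247
13k = 247 → k = 247/13 = 19
A = 4×19 = 76, B = 9×19 = 171
= A = 76, B = 171

A = 76, B = 171


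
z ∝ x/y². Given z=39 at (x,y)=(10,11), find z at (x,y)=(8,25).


z = k·x/y²
Solve for k using the known point: k = z·y²/x = 39×121/10 = 4719/10 = 471.9000
Now evaluate at x=8, y=25:
z = k × 8 / 625 = (4719 × 8) / (10 × 625) = 37752/6250
≈ 6.0403

6.0403


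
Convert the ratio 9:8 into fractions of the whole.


Total parts = 9 + 8 = 17
First part: 9/17 = 9/17
Second part: 8/17 = 8/17
= 9/17 and 8/17

9/17 and 8/17


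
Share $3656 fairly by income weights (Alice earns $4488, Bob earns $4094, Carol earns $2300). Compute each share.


Total income = 4488 + 4094 + 2300 = $10882
Alice: $3656 × 4488/10882 = $1507.82
Bob: $3656 × 4094/10882 = $1375.45
Carol: $3656 × 2300/10882 = $772.73
= Alice: $1507.82, Bob: $1375.45, Carol: $772.73

Alice: $1507.82, Bob: $1375.45, Carol: $772.73


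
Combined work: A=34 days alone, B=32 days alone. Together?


Rate of A = 1/34 per day
Rate of B = 1/32 per day
Combined rate = 1/34 + 1/32 = 66/1088 ≈ 0.0607 per day
Days = 1 / combined rate = 1088/66
≈ 16.48 days

16.48 days


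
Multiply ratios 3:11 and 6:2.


Compound ratio = (3×6) : (11×2)
= 18:22
GCD = 2
= 9:11

9:11


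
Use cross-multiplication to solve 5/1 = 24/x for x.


Cross multiply: 5 × x = 1 × 24
5x = 24
x = 24 / 5
= 4.80

4.80


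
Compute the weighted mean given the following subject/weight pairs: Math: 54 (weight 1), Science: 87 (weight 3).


Numerator = 54×1 + 87×3
= 54 + 261
= 315
Total weight = 4
Weighted avg = 315/4
= 78.75

78.75


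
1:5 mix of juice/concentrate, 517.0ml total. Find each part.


Total parts = 1 + 5 = 6
juice: 517.0 × 1/6 = 86.2ml
concentrate: 517.0 × 5/6 = 430.8ml
= 86.2ml and 430.8ml

86.2ml and 430.8ml


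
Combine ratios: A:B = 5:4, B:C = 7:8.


Match B: multiply A:B by 7 → 35:28
Multiply B:C by 4 → 28:32
Combined: 35:28:32
GCD = 1
= 35:28:32

35:28:32


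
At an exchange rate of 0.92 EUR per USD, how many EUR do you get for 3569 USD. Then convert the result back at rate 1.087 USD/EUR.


Amount × rate = 3569 × 0.92 = 3283.48 EUR
Round-trip: 3283.48 × 1.087 = 3569.14 USD
= 3283.48 EUR, then 3569.14 USD

3283.48 EUR, then 3569.14 USD


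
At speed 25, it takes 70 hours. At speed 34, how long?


Inverse proportion: x × y = constant
k = 25 × 70 = 1750
y₂ = k / 34 = 1750 / 34
= 51.47

51.47


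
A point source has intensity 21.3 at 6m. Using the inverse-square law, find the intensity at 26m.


I₁d₁² = I₂d₂²
I₂ = I₁ × (d₁/d₂)²
= 21.3 × (6/26)²
= 21.3 × 36/676
= 766.8/676
≈ 1.1343

1.1343


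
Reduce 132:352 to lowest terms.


GCD(132, 352) = 44
132/44 : 352/44
= 3:8

3:8


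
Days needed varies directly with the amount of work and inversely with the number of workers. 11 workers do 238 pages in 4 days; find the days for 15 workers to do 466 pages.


Days ∝ work / workers, so d₂ = d₁ × (m₁/m₂) × (w₂/w₁)
Workers factor (inverse): 11/15 ≈ 0.7333
Work factor (direct): 466/238 ≈ 1.9580
d₂ = 4 × 11/15 × 466/238 = (4 × 11 × 466) / (15 × 238) = 20504/3570
≈ 5.74 days

5.74 days


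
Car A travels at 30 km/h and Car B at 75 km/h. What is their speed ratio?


Ratio = 30:75
GCD = 15
Simplified = 2:5
Time ratio (same distance) = 5:2
Speed ratio = 2:5

2:5


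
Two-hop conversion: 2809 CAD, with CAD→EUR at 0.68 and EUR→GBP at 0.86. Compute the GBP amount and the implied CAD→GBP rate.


Step 1: 2809 CAD × 0.68 = 1910.12 EUR
Step 2: 1910.12 EUR × 0.86 = 1642.70 GBP
Implied rate CAD→GBP = 0.68 × 0.86 = 0.5848
= 1642.70 GBP; implied rate 0.5848 GBP/CAD

1642.70 GBP; implied rate 0.5848 GBP/CAD


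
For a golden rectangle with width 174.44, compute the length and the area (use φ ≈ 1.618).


φ = (1 + √5) / 2 ≈ 1.618
Length = width × φ = 174.44 × 1.618 = 282.24392
≈ 282.24
Area = width × length = 174.44 × 282.24392 = 49234.6294048 ≈ 49234.63
= Length: 282.24, Area: 49234.63

Length: 282.24, Area: 49234.63


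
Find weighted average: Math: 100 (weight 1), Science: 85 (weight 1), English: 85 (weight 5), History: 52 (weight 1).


Numerator = 100×1 + 85×1 + 85×5 + 52×1
= 100 + 85 + 425 + 52
= 662
Total weight = 8
Weighted avg = 662/8
= 82.75

82.75


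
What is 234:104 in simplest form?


GCD(234, 104) = 26
234/26 : 104/26
= 9:4

9:4


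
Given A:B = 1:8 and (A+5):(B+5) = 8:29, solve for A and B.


Let A = 1k, B = 8k.
(1k + 5) / (8k + 5) = 8/29
Cross-multiply: 29(1k + 5) = 8(8k + 5)
29k + 145 = 64k + 40
29k - 64k = 40 - 145
-35k = -105
k = -105/-35 = 3
A = 1×3 = 3, B = 8×3 = 24
= A = 3, B = 24

A = 3, B = 24


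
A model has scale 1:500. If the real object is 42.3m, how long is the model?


Model size = real / scale
= 42.3 / 500
= 0.0846 m

0.0846 m


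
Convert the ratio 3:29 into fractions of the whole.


Total parts = 3 + 29 = 32
First part: 3/32 = 3/32
Second part: 29/32 = 29/32
= 3/32 and 29/32

3/32 and 29/32


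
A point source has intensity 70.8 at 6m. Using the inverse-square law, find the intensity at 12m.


I₁d₁² = I₂d₂²
I₂ = I₁ × (d₁/d₂)²
= 70.8 × (6/12)²
= 70.8 × 36/144
= 2548.8/144
= 17.7000

17.7000


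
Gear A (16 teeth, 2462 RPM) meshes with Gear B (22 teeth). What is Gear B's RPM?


Gear ratio = 16:22 = 8:11
RPM_B = RPM_A × (teeth_A / teeth_B)
= 2462 × (16/22)
= 1790.5 RPM

1790.5 RPM


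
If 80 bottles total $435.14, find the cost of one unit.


Unit rate = total / quantity
= 435.14 / 80
= $5.44 per unit

$5.44 per unit


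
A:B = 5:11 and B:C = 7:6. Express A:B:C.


Match B: multiply A:B by 7 → 35:77
Multiply B:C by 11 → 77:66
Combined: 35:77:66
GCD = 1
= 35:77:66

35:77:66


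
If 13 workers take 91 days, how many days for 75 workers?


Inverse proportion: x × y = constant
k = 13 × 91 = 1183
y₂ = k / 75 = 1183 / 75
= 15.77

15.77


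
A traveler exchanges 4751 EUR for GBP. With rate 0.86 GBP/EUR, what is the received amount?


Amount × rate = 4751 × 0.86
= 4085.86 GBP

4085.86 GBP


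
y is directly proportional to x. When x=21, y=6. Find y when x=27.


Direct proportion: y/x = constant
k = 6/21 ≈ 0.2857
y₂ = k × 27 = 6 × 27 / 21 = 162/21
≈ 7.71

7.71


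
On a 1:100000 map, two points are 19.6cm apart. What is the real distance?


Real distance = map distance × scale
= 19.6cm × 100000
= 1960000 cm = 19600.0 m
= 19.600 km

19.600 km


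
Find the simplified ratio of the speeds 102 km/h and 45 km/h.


Ratio = 102:45
GCD = 3
Simplified = 34:15
Time ratio (same distance) = 15:34
Speed ratio = 34:15

34:15


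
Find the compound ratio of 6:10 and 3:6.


Compound ratio = (6×3) : (10×6)
= 18:60
GCD = 6
= 3:10

3:10


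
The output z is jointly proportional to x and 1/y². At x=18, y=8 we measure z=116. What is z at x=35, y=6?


z = k·x/y²
Solve for k using the known point: k = z·y²/x = 116×64/18 = 7424/18 ≈ 412.4444
Now evaluate at x=35, y=6:
z = k × 35 / 36 = (7424 × 35) / (18 × 36) = 259840/648
≈ 400.9877

400.9877


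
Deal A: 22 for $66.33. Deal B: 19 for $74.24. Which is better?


Deal A: $66.33/22 = $3.0150/unit
Deal B: $74.24/19 = $3.9074/unit
A is cheaper per unit
= Deal A

Deal A


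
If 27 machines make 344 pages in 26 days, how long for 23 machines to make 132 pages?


Days ∝ work / workers, so d₂ = d₁ × (m₁/m₂) × (w₂/w₁)
Workers factor (inverse): 27/23 ≈ 1.1739
Work factor (direct): 132/344 ≈ 0.3837
d₂ = 26 × 27/23 × 132/344 = (26 × 27 × 132) / (23 × 344) = 92664/7912
≈ 11.71 days

11.71 days


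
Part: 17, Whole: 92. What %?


Percentage = (part / whole) × 100
= (17 / 92) × 100
≈ 18.48%

18.48%


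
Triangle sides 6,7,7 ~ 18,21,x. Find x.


Scale factor = 18/6 = 3
Missing side = 7 × 3
= 21.0

21.0


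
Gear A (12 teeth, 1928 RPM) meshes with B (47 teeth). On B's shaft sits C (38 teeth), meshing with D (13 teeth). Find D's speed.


Stage 1: RPM_B = RPM_A × t_A/t_B = 1928 × 12/47 = 23136/47 ≈ 492.26
B and C share a shaft → RPM_C = RPM_B
Stage 2: RPM_D = RPM_C × t_C/t_D = RPM_A × (t_A×t_C)/(t_B×t_D)
Overall ratio = (12×38)/(47×13) = 456/611
RPM_D = 1928 × 456/611 = 879168/611
≈ 1438.90 RPM

1438.90 RPM


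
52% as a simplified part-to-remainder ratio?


52% means 52 parts out of 100; remainder = 48
Part : remainder = 52:48
GCD = 4
= 13:12

13:12


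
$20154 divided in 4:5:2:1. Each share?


Total parts = 4 + 5 + 2 + 1 = 12
Part 1: 20154 × 4/12 = 6718.00
Part 2: 20154 × 5/12 = 8397.50
Part 3: 20154 × 2/12 = 3359.00
Part 4: 20154 × 1/12 = 1679.50
= Part 1: $6718.00, Part 2: $8397.50, Part 3: $3359.00, Part 4: $1679.50

Part 1: $6718.00, Part 2: $8397.50, Part 3: $3359.00, Part 4: $1679.50


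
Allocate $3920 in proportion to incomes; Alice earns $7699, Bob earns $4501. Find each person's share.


Total income = 7699 + 4501 = $12200
Alice: $3920 × 7699/12200 = $2473.78
Bob: $3920 × 4501/12200 = $1446.22
= Alice: $2473.78, Bob: $1446.22

Alice: $2473.78, Bob: $1446.22


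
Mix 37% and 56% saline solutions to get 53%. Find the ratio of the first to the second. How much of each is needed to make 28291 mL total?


Let x parts of 37% mix with y parts of 56%.
37x + 56y = 53(x + y)
37x + 56y = 53x + 53y
x(37 - 53) = y(53 - 56)
x/y = (56 - 53)/(53 - 37) = 3/16
Simplify: 3:16
Total parts = 19; one part = 28291/19 = 1489.00 mL
37% solution: 3×1489.00 = 4467.00 mL
56% solution: 16×1489.00 = 23824.00 mL
= ratio 3:16; 4467.00 mL and 23824.00 mL

ratio 3:16; 4467.00 mL and 23824.00 mL


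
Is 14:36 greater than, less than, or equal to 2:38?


14/36 = 0.3889
2/38 = 0.0526
0.3889 > 0.0526, so 14:36 is greater
= greater than

greater than


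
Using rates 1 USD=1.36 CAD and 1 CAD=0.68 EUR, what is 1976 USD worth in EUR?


Step 1: 1976 USD × 1.36 = 2687.36 CAD
Step 2: 2687.36 CAD × 0.68 = 1827.40 EUR
Implied rate USD→EUR = 1.36 × 0.68 = 0.9248
= 1827.40 EUR

1827.40 EUR


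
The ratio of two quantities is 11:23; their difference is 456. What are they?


Let A = 11k, B = 23k.
23k - 11k = 456
12k = 456 → k = 456/12 = 38
A = 11×38 = 418, B = 23×38 = 874
= A = 418, B = 874

A = 418, B = 874


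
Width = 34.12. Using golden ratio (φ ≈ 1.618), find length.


φ = (1 + √5) / 2 ≈ 1.618
Length = width × φ = 34.12 × 1.618 = 55.20616
≈ 55.21

55.21


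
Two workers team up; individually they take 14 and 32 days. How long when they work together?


Rate of A = 1/14 per day
Rate of B = 1/32 per day
Combined rate = 1/14 + 1/32 = 46/448 ≈ 0.1027 per day
Days = 1 / combined rate = 448/46
≈ 9.74 days

9.74 days


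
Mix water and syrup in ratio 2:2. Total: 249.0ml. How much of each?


Total parts = 2 + 2 = 4
water: 249.0 × 2/4 = 124.5ml
syrup: 249.0 × 2/4 = 124.5ml
= 124.5ml and 124.5ml

124.5ml and 124.5ml


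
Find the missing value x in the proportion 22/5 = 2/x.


Cross multiply: 22 × x = 5 × 2
22x = 10
x = 10 / 22
= 0.45

0.45


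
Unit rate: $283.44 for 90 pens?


Unit rate = total / quantity
= 283.44 / 90
= $3.15 per unit

$3.15 per unit


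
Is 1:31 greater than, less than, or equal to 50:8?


1/31 = 0.0323
50/8 = 6.2500
0.0323 < 6.2500, so 1:31 is less
= less than

less than


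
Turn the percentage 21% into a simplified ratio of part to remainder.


21% means 21 parts out of 100; remainder = 79
Part : remainder = 21:79
GCD = 1
= 21:79

21:79


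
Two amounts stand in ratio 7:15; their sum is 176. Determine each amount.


Let A = 7k, B = 15k.
7k + 15k = 176
22k = 176 → k = 176/22 = 8
A = 7×8 = 56, B = 15×8 = 120
= A = 56, B = 120

A = 56, B = 120


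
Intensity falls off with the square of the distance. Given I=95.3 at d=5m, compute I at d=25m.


I₁d₁² = I₂d₂²
I₂ = I₁ × (d₁/d₂)²
= 95.3 × (5/25)²
= 95.3 × 25/625
= 2382.5/625
= 3.8120

3.8120


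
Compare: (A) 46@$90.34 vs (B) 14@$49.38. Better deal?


Deal A: $90.34/46 = $1.9639/unit
Deal B: $49.38/14 = $3.5271/unit
A is cheaper per unit
= Deal A

Deal A


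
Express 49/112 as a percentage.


Percentage = (part / whole) × 100
= (49 / 112) × 100
= 43.75%

43.75%


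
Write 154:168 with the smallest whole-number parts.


GCD(154, 168) = 14
154/14 : 168/14
= 11:12

11:12


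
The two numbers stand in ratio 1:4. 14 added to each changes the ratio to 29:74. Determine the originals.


Let A = 1k, B = 4k.
(1k + 14) / (4k + 14) = 29/74
Cross-multiply: 74(1k + 14) = 29(4k + 14)
74k + 1036 = 116k + 406
74k - 116k = 406 - 1036
-42k = -630
k = -630/-42 = 15
A = 1×15 = 15, B = 4×15 = 60
= A = 15, B = 60

A = 15, B = 60


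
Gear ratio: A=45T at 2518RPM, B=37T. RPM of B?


Gear ratio = 45:37 = 45:37
RPM_B = RPM_A × (teeth_A / teeth_B)
= 2518 × (45/37)
= 3062.4 RPM

3062.4 RPM


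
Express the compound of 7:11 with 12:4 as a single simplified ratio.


Compound ratio = (7×12) : (11×4)
= 84:44
GCD = 4
= 21:11

21:11


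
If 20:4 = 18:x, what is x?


Cross multiply: 20 × x = 4 × 18
20x = 72
x = 72 / 20
= 3.60

3.60


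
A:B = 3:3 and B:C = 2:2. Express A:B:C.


Match B: multiply A:B by 2 → 6:6
Multiply B:C by 3 → 6:6
Combined: 6:6:6
GCD = 6
= 1:1:1

1:1:1


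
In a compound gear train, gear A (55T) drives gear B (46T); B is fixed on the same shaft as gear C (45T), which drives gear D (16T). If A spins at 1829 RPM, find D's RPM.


Stage 1: RPM_B = RPM_A × t_A/t_B = 1829 × 55/46 = 100595/46 ≈ 2186.85
B and C share a shaft → RPM_C = RPM_B
Stage 2: RPM_D = RPM_C × t_C/t_D = RPM_A × (t_A×t_C)/(t_B×t_D)
Overall ratio = (55×45)/(46×16) = 2475/736
RPM_D = 1829 × 2475/736 = 4526775/736
≈ 6150.51 RPM

6150.51 RPM


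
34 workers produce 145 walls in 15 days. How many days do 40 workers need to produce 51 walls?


Days ∝ work / workers, so d₂ = d₁ × (m₁/m₂) × (w₂/w₁)
Workers factor (inverse): 34/40 = 0.8500
Work factor (direct): 51/145 ≈ 0.3517
d₂ = 15 × 34/40 × 51/145 = (15 × 34 × 51) / (40 × 145) = 26010/5800
≈ 4.48 days

4.48 days


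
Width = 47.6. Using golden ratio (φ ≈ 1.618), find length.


φ = (1 + √5) / 2 ≈ 1.618
Length = width × φ = 47.6 × 1.618 = 77.0168
≈ 77.02

77.02


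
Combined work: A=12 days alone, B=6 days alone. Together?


Rate of A = 1/12 per day
Rate of B = 1/6 per day
Combined rate = 1/12 + 1/6 = 18/72 = 0.2500 per day
Days = 1 / combined rate = 72/18
= 4.00 days

4.00 days


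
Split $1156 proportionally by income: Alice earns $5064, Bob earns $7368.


Total income = 5064 + 7368 = $12432
Alice: $1156 × 5064/12432 = $470.88
Bob: $1156 × 7368/12432 = $685.12
= Alice: $470.88, Bob: $685.12

Alice: $470.88, Bob: $685.12


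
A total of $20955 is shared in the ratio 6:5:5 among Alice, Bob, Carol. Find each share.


Total parts = 6 + 5 + 5 = 16
Alice: 20955 × 6/16 = 7858.13
Bob: 20955 × 5/16 = 6548.44
Carol: 20955 × 5/16 = 6548.44
= Alice: $7858.13, Bob: $6548.44, Carol: $6548.44

Alice: $7858.13, Bob: $6548.44, Carol: $6548.44


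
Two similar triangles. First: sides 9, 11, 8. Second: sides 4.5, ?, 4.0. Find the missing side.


Scale factor = 4.5/9 = 0.5
Missing side = 11 × 0.5
= 5.5

5.5


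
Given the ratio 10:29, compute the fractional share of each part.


Total parts = 10 + 29 = 39
First part: 10/39 = 10/39
Second part: 29/39 = 29/39
= 10/39 and 29/39

10/39 and 29/39
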